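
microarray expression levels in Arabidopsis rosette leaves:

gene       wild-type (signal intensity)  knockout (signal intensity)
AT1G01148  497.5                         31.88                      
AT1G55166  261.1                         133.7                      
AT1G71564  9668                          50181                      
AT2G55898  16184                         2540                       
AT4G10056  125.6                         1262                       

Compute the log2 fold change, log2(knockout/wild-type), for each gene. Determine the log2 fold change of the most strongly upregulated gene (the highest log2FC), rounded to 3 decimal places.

3.329

log2(31.88/497.5) = -3.964  (AT1G01148)
log2(133.7/261.1) = -0.966  (AT1G55166)
log2(50181/9668) = 2.376  (AT1G71564)
log2(2540/16184) = -2.672  (AT2G55898)
log2(1262/125.6) = 3.329  (AT4G10056)
AT4G10056 is most strongly upregulated.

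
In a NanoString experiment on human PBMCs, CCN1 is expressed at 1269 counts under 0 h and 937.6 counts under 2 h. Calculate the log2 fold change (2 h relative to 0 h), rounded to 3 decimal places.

-0.437

Fold change = 937.6 / 1269 = 0.7388
log2(0.7388) = -0.4366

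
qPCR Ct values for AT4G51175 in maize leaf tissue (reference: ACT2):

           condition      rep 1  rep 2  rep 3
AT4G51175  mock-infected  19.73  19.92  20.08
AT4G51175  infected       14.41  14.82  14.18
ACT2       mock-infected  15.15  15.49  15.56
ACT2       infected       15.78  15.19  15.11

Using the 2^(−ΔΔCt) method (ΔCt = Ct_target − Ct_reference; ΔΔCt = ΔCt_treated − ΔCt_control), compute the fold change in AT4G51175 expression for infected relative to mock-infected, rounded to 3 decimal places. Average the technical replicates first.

42.224

Mean Ct: AT4G51175 mock-infected 19.910; AT4G51175 infected 14.470; ACT2 mock-infected 15.400; ACT2 infected 15.360
ΔCt(mock-infected) = 19.910 − 15.400 = 4.510
ΔCt(infected) = 14.470 − 15.360 = -0.890
ΔΔCt = -0.890 − 4.510 = -5.400
Fold change = 2^(−(-5.400)) = 2^5.400 = 42.2243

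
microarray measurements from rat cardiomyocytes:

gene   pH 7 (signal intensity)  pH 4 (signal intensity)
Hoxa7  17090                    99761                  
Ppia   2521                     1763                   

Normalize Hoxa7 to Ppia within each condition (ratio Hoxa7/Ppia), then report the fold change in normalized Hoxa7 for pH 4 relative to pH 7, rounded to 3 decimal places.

Hoxa7/Ppia (pH 7) = 17090 / 2521 = 6.7791
Hoxa7/Ppia (pH 4) = 99761 / 1763 = 56.586
Fold change = 56.586 / 6.7791 = 8.3472

8.347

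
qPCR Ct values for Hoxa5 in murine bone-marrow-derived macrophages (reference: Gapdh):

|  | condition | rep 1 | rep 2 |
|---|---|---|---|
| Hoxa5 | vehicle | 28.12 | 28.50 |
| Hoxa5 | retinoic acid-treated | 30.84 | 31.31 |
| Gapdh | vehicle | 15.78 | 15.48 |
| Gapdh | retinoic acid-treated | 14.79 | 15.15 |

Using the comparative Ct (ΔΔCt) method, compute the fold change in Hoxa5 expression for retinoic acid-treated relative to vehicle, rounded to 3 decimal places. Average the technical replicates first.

0.093

Mean Ct: Hoxa5 vehicle 28.310; Hoxa5 retinoic acid-treated 31.075; Gapdh vehicle 15.630; Gapdh retinoic acid-treated 14.970
ΔCt(vehicle) = 28.310 − 15.630 = 12.680
ΔCt(retinoic acid-treated) = 31.075 − 14.970 = 16.105
ΔΔCt = 16.105 − 12.680 = 3.425
Fold change = 2^(−3.425) = 0.0931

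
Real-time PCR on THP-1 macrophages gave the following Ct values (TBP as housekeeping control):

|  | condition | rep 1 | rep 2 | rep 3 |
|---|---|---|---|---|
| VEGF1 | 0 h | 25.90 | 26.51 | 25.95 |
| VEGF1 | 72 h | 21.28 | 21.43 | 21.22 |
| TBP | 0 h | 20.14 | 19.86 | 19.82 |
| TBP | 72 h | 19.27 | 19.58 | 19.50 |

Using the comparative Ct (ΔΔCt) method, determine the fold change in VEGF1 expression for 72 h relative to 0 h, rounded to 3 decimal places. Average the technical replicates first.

19.973

Mean Ct: VEGF1 0 h 26.120; VEGF1 72 h 21.310; TBP 0 h 19.940; TBP 72 h 19.450
ΔCt(0 h) = 26.120 − 19.940 = 6.180
ΔCt(72 h) = 21.310 − 19.450 = 1.860
ΔΔCt = 1.860 − 6.180 = -4.320
Fold change = 2^(−(-4.320)) = 2^4.320 = 19.9733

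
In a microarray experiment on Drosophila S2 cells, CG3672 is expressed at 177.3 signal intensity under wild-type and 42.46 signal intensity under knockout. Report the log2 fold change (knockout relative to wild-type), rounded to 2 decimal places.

Fold change = 42.46 / 177.3 = 0.2395
log2(0.2395) = -2.062

-2.06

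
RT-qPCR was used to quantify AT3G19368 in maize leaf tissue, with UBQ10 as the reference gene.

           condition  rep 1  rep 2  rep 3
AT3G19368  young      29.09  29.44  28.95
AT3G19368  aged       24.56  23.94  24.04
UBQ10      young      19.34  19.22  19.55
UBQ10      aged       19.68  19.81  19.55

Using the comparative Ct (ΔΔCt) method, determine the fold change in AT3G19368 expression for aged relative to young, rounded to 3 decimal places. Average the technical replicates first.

39.124

Mean Ct: AT3G19368 young 29.160; AT3G19368 aged 24.180; UBQ10 young 19.370; UBQ10 aged 19.680
ΔCt(young) = 29.160 − 19.370 = 9.790
ΔCt(aged) = 24.180 − 19.680 = 4.500
ΔΔCt = 4.500 − 9.790 = -5.290
Fold change = 2^(−(-5.290)) = 2^5.290 = 39.1245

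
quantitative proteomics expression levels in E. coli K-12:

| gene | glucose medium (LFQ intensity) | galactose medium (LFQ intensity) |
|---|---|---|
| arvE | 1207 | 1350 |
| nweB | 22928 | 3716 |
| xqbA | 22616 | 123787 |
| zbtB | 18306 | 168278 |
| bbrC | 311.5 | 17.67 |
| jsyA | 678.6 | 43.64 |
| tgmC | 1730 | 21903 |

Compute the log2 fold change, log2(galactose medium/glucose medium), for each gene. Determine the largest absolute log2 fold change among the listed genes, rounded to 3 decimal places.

4.140

log2(1350/1207) = 0.162  (arvE)
log2(3716/22928) = -2.625  (nweB)
log2(123787/22616) = 2.452  (xqbA)
log2(168278/18306) = 3.200  (zbtB)
log2(17.67/311.5) = -4.140  (bbrC)
log2(43.64/678.6) = -3.959  (jsyA)
log2(21903/1730) = 3.662  (tgmC)
The largest magnitude belongs to bbrC.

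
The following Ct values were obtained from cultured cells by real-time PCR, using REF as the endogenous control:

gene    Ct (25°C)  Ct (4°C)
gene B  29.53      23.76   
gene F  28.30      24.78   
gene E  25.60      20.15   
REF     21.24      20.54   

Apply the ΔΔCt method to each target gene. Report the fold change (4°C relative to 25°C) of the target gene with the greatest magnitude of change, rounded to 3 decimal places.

33.591

gene B: ΔΔCt = (23.76−20.54) − (29.53−21.24) = 3.22 − 8.29 = -5.07; fold change = 2^5.07 = 33.591
gene F: ΔΔCt = (24.78−20.54) − (28.30−21.24) = 4.24 − 7.06 = -2.82; fold change = 2^2.82 = 7.062
gene E: ΔΔCt = (20.15−20.54) − (25.60−21.24) = -0.39 − 4.36 = -4.75; fold change = 2^4.75 = 26.909
gene B has the largest |ΔΔCt| = 5.07.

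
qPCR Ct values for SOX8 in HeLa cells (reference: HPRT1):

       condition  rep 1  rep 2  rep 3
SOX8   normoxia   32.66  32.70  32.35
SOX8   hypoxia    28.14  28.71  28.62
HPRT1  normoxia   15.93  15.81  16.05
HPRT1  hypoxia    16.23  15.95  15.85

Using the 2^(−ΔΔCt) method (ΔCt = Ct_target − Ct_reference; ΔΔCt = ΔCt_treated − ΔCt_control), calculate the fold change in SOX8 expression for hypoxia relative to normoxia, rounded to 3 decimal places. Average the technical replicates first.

Mean Ct: SOX8 normoxia 32.570; SOX8 hypoxia 28.490; HPRT1 normoxia 15.930; HPRT1 hypoxia 16.010
ΔCt(normoxia) = 32.570 − 15.930 = 16.640
ΔCt(hypoxia) = 28.490 − 16.010 = 12.480
ΔΔCt = 12.480 − 16.640 = -4.160
Fold change = 2^(−(-4.160)) = 2^4.160 = 17.8766

17.877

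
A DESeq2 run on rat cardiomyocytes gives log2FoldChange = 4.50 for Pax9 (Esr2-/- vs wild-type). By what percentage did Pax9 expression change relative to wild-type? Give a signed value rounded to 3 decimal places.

2162.742%

Fold change = 2^(4.50) = 22.6274
Percent change = (FC − 1) × 100% = (22.6274 − 1) × 100 = 2162.742%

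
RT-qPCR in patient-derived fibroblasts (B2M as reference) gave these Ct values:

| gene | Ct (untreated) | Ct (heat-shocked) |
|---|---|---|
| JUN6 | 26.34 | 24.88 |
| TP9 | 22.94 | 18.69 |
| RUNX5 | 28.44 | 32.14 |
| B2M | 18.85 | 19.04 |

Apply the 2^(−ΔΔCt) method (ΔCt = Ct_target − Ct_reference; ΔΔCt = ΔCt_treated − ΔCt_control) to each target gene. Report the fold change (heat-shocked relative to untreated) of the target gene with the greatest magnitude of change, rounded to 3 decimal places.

21.706

JUN6: ΔΔCt = (24.88−19.04) − (26.34−18.85) = 5.84 − 7.49 = -1.65; fold change = 2^1.65 = 3.138
TP9: ΔΔCt = (18.69−19.04) − (22.94−18.85) = -0.35 − 4.09 = -4.44; fold change = 2^4.44 = 21.706
RUNX5: ΔΔCt = (32.14−19.04) − (28.44−18.85) = 13.10 − 9.59 = 3.51; fold change = 2^-3.51 = 0.088
TP9 has the largest |ΔΔCt| = 4.44.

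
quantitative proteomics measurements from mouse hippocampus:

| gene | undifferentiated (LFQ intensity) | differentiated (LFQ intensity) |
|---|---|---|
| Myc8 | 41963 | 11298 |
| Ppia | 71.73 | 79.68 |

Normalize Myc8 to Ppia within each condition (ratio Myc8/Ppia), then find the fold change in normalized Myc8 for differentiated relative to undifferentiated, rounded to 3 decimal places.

Myc8/Ppia (undifferentiated) = 41963 / 71.73 = 585.01
Myc8/Ppia (differentiated) = 11298 / 79.68 = 141.79
Fold change = 141.79 / 585.01 = 0.2424

0.242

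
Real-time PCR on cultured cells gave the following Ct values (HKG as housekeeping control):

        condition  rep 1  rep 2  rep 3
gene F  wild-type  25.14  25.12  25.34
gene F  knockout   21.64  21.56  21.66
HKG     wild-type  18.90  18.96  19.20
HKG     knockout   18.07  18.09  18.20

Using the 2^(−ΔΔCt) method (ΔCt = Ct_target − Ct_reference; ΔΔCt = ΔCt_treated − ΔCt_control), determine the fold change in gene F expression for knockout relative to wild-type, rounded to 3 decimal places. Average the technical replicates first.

6.409

Mean Ct: gene F wild-type 25.200; gene F knockout 21.620; HKG wild-type 19.020; HKG knockout 18.120
ΔCt(wild-type) = 25.200 − 19.020 = 6.180
ΔCt(knockout) = 21.620 − 18.120 = 3.500
ΔΔCt = 3.500 − 6.180 = -2.680
Fold change = 2^(−(-2.680)) = 2^2.680 = 6.4086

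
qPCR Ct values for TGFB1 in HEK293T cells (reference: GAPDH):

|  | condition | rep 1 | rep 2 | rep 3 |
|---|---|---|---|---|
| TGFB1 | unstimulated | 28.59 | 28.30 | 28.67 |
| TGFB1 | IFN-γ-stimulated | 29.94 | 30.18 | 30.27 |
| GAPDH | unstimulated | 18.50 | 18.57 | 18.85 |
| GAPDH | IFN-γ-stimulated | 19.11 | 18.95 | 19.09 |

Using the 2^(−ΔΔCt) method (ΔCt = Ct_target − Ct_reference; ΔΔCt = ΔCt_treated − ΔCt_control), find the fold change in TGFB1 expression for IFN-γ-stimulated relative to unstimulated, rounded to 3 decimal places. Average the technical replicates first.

Mean Ct: TGFB1 unstimulated 28.520; TGFB1 IFN-γ-stimulated 30.130; GAPDH unstimulated 18.640; GAPDH IFN-γ-stimulated 19.050
ΔCt(unstimulated) = 28.520 − 18.640 = 9.880
ΔCt(IFN-γ-stimulated) = 30.130 − 19.050 = 11.080
ΔΔCt = 11.080 − 9.880 = 1.200
Fold change = 2^(−1.200) = 0.4353

0.435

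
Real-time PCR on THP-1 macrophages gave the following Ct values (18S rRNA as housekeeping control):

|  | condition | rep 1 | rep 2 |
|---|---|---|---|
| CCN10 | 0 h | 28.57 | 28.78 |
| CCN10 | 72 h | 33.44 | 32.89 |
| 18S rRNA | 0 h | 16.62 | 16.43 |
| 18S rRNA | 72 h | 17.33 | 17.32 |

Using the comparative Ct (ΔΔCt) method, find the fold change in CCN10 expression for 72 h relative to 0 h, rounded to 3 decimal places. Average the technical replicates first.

Mean Ct: CCN10 0 h 28.675; CCN10 72 h 33.165; 18S rRNA 0 h 16.525; 18S rRNA 72 h 17.325
ΔCt(0 h) = 28.675 − 16.525 = 12.150
ΔCt(72 h) = 33.165 − 17.325 = 15.840
ΔΔCt = 15.840 − 12.150 = 3.690
Fold change = 2^(−3.690) = 0.0775

0.077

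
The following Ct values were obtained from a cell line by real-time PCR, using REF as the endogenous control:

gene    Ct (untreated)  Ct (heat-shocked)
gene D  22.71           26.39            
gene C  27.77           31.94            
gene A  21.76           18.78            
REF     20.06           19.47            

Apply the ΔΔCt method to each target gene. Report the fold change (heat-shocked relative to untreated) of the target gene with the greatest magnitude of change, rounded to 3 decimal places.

0.037

gene D: ΔΔCt = (26.39−19.47) − (22.71−20.06) = 6.92 − 2.65 = 4.27; fold change = 2^-4.27 = 0.052
gene C: ΔΔCt = (31.94−19.47) − (27.77−20.06) = 12.47 − 7.71 = 4.76; fold change = 2^-4.76 = 0.037
gene A: ΔΔCt = (18.78−19.47) − (21.76−20.06) = -0.69 − 1.70 = -2.39; fold change = 2^2.39 = 5.242
gene C has the largest |ΔΔCt| = 4.76.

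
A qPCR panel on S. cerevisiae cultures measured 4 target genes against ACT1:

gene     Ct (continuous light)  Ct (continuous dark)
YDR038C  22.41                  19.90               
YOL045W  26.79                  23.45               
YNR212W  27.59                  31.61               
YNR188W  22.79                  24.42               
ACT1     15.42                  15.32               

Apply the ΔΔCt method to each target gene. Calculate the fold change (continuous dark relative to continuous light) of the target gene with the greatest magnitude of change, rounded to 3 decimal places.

YDR038C: ΔΔCt = (19.90−15.32) − (22.41−15.42) = 4.58 − 6.99 = -2.41; fold change = 2^2.41 = 5.315
YOL045W: ΔΔCt = (23.45−15.32) − (26.79−15.42) = 8.13 − 11.37 = -3.24; fold change = 2^3.24 = 9.448
YNR212W: ΔΔCt = (31.61−15.32) − (27.59−15.42) = 16.29 − 12.17 = 4.12; fold change = 2^-4.12 = 0.058
YNR188W: ΔΔCt = (24.42−15.32) − (22.79−15.42) = 9.10 − 7.37 = 1.73; fold change = 2^-1.73 = 0.301
YNR212W has the largest |ΔΔCt| = 4.12.

0.058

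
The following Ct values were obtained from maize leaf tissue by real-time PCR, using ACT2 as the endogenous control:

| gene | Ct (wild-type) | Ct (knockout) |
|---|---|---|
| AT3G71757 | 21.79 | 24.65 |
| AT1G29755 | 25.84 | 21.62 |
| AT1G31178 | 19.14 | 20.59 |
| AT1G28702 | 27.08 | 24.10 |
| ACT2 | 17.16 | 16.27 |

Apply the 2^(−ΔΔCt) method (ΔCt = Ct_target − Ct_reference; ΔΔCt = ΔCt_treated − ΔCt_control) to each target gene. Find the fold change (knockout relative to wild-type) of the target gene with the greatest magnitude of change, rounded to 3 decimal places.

0.074

AT3G71757: ΔΔCt = (24.65−16.27) − (21.79−17.16) = 8.38 − 4.63 = 3.75; fold change = 2^-3.75 = 0.074
AT1G29755: ΔΔCt = (21.62−16.27) − (25.84−17.16) = 5.35 − 8.68 = -3.33; fold change = 2^3.33 = 10.056
AT1G31178: ΔΔCt = (20.59−16.27) − (19.14−17.16) = 4.32 − 1.98 = 2.34; fold change = 2^-2.34 = 0.198
AT1G28702: ΔΔCt = (24.10−16.27) − (27.08−17.16) = 7.83 − 9.92 = -2.09; fold change = 2^2.09 = 4.257
AT3G71757 has the largest |ΔΔCt| = 3.75.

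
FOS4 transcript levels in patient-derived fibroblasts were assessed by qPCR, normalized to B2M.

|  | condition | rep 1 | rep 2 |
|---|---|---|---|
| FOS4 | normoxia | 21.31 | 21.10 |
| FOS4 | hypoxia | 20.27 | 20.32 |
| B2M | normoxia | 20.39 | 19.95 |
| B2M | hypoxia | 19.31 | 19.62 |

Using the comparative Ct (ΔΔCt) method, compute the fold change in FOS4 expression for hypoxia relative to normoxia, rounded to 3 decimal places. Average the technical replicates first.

Mean Ct: FOS4 normoxia 21.205; FOS4 hypoxia 20.295; B2M normoxia 20.170; B2M hypoxia 19.465
ΔCt(normoxia) = 21.205 − 20.170 = 1.035
ΔCt(hypoxia) = 20.295 − 19.465 = 0.830
ΔΔCt = 0.830 − 1.035 = -0.205
Fold change = 2^(−(-0.205)) = 2^0.205 = 1.1527

1.153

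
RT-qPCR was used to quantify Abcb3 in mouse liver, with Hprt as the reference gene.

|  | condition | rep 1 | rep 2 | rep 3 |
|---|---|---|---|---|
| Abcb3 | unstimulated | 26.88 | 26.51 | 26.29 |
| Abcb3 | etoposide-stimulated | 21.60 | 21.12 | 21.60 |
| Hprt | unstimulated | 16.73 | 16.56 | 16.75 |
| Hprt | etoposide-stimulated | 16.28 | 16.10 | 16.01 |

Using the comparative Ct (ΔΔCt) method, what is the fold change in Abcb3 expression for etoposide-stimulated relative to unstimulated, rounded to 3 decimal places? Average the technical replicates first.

23.752

Mean Ct: Abcb3 unstimulated 26.560; Abcb3 etoposide-stimulated 21.440; Hprt unstimulated 16.680; Hprt etoposide-stimulated 16.130
ΔCt(unstimulated) = 26.560 − 16.680 = 9.880
ΔCt(etoposide-stimulated) = 21.440 − 16.130 = 5.310
ΔΔCt = 5.310 − 9.880 = -4.570
Fold change = 2^(−(-4.570)) = 2^4.570 = 23.7524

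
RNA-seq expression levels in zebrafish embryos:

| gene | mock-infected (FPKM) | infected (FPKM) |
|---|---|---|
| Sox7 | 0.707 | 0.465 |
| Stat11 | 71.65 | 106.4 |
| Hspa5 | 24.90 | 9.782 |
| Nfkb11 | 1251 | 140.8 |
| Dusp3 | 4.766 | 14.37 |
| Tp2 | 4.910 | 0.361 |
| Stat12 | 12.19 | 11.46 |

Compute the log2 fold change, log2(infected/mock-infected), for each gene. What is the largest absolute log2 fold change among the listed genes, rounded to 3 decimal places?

3.766

log2(0.465/0.707) = -0.604  (Sox7)
log2(106.4/71.65) = 0.570  (Stat11)
log2(9.782/24.90) = -1.348  (Hspa5)
log2(140.8/1251) = -3.151  (Nfkb11)
log2(14.37/4.766) = 1.592  (Dusp3)
log2(0.361/4.910) = -3.766  (Tp2)
log2(11.46/12.19) = -0.089  (Stat12)
The largest magnitude belongs to Tp2.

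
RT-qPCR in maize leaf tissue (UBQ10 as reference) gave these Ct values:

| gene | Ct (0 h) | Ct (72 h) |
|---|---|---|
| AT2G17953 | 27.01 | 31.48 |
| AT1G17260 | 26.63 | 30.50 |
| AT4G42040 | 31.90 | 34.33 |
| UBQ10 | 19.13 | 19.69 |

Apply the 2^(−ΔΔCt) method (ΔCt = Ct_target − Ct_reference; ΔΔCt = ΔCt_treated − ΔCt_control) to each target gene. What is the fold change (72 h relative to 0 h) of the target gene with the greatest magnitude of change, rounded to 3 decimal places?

AT2G17953: ΔΔCt = (31.48−19.69) − (27.01−19.13) = 11.79 − 7.88 = 3.91; fold change = 2^-3.91 = 0.067
AT1G17260: ΔΔCt = (30.50−19.69) − (26.63−19.13) = 10.81 − 7.50 = 3.31; fold change = 2^-3.31 = 0.101
AT4G42040: ΔΔCt = (34.33−19.69) − (31.90−19.13) = 14.64 − 12.77 = 1.87; fold change = 2^-1.87 = 0.274
AT2G17953 has the largest |ΔΔCt| = 3.91.

0.067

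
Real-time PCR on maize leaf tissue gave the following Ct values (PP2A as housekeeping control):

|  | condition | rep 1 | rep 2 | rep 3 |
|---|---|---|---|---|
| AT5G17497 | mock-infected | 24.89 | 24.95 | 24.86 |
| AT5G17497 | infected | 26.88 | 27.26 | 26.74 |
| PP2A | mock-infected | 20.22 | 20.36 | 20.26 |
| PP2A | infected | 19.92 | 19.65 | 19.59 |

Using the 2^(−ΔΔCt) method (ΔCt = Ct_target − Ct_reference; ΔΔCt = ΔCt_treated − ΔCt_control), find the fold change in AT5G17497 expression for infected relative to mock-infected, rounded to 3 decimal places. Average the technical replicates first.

0.163

Mean Ct: AT5G17497 mock-infected 24.900; AT5G17497 infected 26.960; PP2A mock-infected 20.280; PP2A infected 19.720
ΔCt(mock-infected) = 24.900 − 20.280 = 4.620
ΔCt(infected) = 26.960 − 19.720 = 7.240
ΔΔCt = 7.240 − 4.620 = 2.620
Fold change = 2^(−2.620) = 0.1627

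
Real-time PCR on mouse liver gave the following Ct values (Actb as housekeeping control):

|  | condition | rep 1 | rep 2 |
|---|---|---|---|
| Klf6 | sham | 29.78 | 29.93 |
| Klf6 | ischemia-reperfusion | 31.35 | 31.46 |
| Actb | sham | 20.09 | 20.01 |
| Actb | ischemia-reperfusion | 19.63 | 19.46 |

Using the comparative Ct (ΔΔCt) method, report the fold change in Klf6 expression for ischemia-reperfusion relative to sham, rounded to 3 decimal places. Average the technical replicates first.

0.241

Mean Ct: Klf6 sham 29.855; Klf6 ischemia-reperfusion 31.405; Actb sham 20.050; Actb ischemia-reperfusion 19.545
ΔCt(sham) = 29.855 − 20.050 = 9.805
ΔCt(ischemia-reperfusion) = 31.405 − 19.545 = 11.860
ΔΔCt = 11.860 − 9.805 = 2.055
Fold change = 2^(−2.055) = 0.2406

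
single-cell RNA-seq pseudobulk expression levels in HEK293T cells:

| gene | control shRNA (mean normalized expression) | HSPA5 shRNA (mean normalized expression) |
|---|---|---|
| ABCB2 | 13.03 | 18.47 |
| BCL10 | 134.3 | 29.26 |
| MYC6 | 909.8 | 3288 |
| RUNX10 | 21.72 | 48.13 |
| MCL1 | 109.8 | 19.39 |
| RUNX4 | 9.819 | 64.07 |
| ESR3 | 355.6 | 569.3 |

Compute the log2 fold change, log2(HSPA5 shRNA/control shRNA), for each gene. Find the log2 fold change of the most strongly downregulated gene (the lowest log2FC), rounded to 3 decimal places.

log2(18.47/13.03) = 0.503  (ABCB2)
log2(29.26/134.3) = -2.198  (BCL10)
log2(3288/909.8) = 1.854  (MYC6)
log2(48.13/21.72) = 1.148  (RUNX10)
log2(19.39/109.8) = -2.501  (MCL1)
log2(64.07/9.819) = 2.706  (RUNX4)
log2(569.3/355.6) = 0.679  (ESR3)
MCL1 is most strongly downregulated.

-2.501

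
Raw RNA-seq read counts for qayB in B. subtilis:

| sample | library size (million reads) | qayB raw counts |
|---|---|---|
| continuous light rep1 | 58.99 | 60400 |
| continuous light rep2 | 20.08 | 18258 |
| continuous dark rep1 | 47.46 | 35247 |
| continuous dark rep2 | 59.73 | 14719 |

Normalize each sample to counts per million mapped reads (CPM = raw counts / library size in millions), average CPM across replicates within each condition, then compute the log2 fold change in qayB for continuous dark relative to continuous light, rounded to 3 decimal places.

CPM(continuous light rep1) = 60400 / 58.99 = 1023.9024
CPM(continuous light rep2) = 18258 / 20.08 = 909.2629
CPM(continuous dark rep1) = 35247 / 47.46 = 742.6675
CPM(continuous dark rep2) = 14719 / 59.73 = 246.4256
mean CPM(continuous light) = 966.5827; mean CPM(continuous dark) = 494.5465
Fold change = 494.5465 / 966.5827 = 0.51164
log2(0.51164) = -0.9668

-0.967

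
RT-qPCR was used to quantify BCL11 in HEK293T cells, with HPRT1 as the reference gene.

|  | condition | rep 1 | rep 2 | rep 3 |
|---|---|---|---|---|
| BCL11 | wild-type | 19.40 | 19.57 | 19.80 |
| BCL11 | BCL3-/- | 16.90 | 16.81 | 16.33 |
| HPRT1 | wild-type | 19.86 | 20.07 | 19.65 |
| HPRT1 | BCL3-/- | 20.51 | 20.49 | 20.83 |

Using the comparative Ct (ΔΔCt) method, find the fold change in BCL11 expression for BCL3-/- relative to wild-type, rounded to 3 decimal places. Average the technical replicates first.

12.641

Mean Ct: BCL11 wild-type 19.590; BCL11 BCL3-/- 16.680; HPRT1 wild-type 19.860; HPRT1 BCL3-/- 20.610
ΔCt(wild-type) = 19.590 − 19.860 = -0.270
ΔCt(BCL3-/-) = 16.680 − 20.610 = -3.930
ΔΔCt = -3.930 − (-0.270) = -3.660
Fold change = 2^(−(-3.660)) = 2^3.660 = 12.6407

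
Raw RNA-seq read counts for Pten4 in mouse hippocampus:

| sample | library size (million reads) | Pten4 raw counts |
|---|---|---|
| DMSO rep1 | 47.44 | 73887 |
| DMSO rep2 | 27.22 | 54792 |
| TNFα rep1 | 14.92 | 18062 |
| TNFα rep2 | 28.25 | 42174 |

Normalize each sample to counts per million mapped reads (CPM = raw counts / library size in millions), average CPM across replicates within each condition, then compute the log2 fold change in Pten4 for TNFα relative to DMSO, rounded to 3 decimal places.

CPM(DMSO rep1) = 73887 / 47.44 = 1557.4831
CPM(DMSO rep2) = 54792 / 27.22 = 2012.9317
CPM(TNFα rep1) = 18062 / 14.92 = 1210.5898
CPM(TNFα rep2) = 42174 / 28.25 = 1492.8850
mean CPM(DMSO) = 1785.2074; mean CPM(TNFα) = 1351.7374
Fold change = 1351.7374 / 1785.2074 = 0.75719
log2(0.75719) = -0.4013

-0.401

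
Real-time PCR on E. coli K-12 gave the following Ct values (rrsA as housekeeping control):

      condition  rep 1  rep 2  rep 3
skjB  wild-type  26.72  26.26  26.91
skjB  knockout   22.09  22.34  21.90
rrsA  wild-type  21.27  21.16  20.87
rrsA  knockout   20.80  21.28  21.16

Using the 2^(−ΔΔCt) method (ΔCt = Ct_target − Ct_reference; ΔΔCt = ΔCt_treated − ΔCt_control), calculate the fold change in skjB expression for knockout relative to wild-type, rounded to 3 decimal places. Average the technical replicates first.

Mean Ct: skjB wild-type 26.630; skjB knockout 22.110; rrsA wild-type 21.100; rrsA knockout 21.080
ΔCt(wild-type) = 26.630 − 21.100 = 5.530
ΔCt(knockout) = 22.110 − 21.080 = 1.030
ΔΔCt = 1.030 − 5.530 = -4.500
Fold change = 2^(−(-4.500)) = 2^4.500 = 22.6274

22.627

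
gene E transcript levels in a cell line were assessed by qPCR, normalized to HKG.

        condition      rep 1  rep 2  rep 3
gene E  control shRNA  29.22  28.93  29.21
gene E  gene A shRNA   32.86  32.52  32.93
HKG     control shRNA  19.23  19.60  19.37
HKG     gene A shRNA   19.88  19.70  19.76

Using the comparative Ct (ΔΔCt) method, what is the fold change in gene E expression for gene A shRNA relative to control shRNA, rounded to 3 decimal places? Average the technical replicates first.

0.104

Mean Ct: gene E control shRNA 29.120; gene E gene A shRNA 32.770; HKG control shRNA 19.400; HKG gene A shRNA 19.780
ΔCt(control shRNA) = 29.120 − 19.400 = 9.720
ΔCt(gene A shRNA) = 32.770 − 19.780 = 12.990
ΔΔCt = 12.990 − 9.720 = 3.270
Fold change = 2^(−3.270) = 0.1037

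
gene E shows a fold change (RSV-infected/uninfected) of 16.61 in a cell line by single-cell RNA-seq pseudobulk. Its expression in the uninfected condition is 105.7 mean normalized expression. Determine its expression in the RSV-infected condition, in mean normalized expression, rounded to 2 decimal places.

1755.68

RSV-infected expression = 105.7 × 16.61 = 1755.68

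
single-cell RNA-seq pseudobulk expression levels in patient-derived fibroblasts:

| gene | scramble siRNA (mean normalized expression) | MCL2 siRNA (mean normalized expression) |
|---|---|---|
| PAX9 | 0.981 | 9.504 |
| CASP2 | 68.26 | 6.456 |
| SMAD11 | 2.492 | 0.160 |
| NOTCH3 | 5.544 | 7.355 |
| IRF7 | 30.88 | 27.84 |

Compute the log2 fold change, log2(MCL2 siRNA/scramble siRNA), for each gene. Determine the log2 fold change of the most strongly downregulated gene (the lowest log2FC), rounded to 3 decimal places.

log2(9.504/0.981) = 3.276  (PAX9)
log2(6.456/68.26) = -3.402  (CASP2)
log2(0.160/2.492) = -3.961  (SMAD11)
log2(7.355/5.544) = 0.408  (NOTCH3)
log2(27.84/30.88) = -0.150  (IRF7)
SMAD11 is most strongly downregulated.

-3.961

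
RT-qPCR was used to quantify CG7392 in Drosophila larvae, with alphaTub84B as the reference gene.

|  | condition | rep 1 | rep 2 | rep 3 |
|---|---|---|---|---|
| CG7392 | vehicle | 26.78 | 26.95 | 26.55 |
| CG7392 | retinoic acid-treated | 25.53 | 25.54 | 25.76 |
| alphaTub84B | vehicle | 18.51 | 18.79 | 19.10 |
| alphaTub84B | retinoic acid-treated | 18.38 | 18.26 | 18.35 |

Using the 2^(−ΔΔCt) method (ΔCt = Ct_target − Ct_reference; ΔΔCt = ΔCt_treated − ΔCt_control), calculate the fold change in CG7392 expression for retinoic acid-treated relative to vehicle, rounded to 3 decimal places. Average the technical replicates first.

1.602

Mean Ct: CG7392 vehicle 26.760; CG7392 retinoic acid-treated 25.610; alphaTub84B vehicle 18.800; alphaTub84B retinoic acid-treated 18.330
ΔCt(vehicle) = 26.760 − 18.800 = 7.960
ΔCt(retinoic acid-treated) = 25.610 − 18.330 = 7.280
ΔΔCt = 7.280 − 7.960 = -0.680
Fold change = 2^(−(-0.680)) = 2^0.680 = 1.6021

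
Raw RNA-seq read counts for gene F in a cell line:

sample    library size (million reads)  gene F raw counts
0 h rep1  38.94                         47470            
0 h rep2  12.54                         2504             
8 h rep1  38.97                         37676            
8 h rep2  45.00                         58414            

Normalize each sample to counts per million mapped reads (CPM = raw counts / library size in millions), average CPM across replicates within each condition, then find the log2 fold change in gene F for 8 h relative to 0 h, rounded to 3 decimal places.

0.675

CPM(0 h rep1) = 47470 / 38.94 = 1219.0550
CPM(0 h rep2) = 2504 / 12.54 = 199.6810
CPM(8 h rep1) = 37676 / 38.97 = 966.7950
CPM(8 h rep2) = 58414 / 45.00 = 1298.0889
mean CPM(0 h) = 709.3680; mean CPM(8 h) = 1132.4419
Fold change = 1132.4419 / 709.3680 = 1.59641
log2(1.59641) = 0.6748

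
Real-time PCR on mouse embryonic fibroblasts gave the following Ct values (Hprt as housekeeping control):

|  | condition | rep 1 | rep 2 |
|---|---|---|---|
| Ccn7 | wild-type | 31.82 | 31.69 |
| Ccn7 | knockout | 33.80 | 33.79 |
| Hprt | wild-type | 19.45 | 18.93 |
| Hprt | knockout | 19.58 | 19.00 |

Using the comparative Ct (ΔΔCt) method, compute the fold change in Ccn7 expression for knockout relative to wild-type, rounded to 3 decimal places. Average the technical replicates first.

Mean Ct: Ccn7 wild-type 31.755; Ccn7 knockout 33.795; Hprt wild-type 19.190; Hprt knockout 19.290
ΔCt(wild-type) = 31.755 − 19.190 = 12.565
ΔCt(knockout) = 33.795 − 19.290 = 14.505
ΔΔCt = 14.505 − 12.565 = 1.940
Fold change = 2^(−1.940) = 0.2606

0.261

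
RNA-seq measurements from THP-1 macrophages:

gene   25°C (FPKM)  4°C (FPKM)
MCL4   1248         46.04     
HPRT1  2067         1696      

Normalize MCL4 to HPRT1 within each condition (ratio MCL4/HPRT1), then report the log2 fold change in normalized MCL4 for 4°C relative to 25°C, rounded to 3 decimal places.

-4.475

MCL4/HPRT1 (25°C) = 1248 / 2067 = 0.60377
MCL4/HPRT1 (4°C) = 46.04 / 1696 = 0.027146
Fold change = 0.027146 / 0.60377 = 0.0450
log2(0.0450) = -4.4752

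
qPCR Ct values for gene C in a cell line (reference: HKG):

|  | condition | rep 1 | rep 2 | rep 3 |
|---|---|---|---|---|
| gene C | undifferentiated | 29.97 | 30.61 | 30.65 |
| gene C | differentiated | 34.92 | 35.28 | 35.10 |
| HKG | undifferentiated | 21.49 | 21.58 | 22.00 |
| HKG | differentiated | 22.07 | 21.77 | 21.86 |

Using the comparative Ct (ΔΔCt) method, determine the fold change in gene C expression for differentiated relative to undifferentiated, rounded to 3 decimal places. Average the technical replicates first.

0.045

Mean Ct: gene C undifferentiated 30.410; gene C differentiated 35.100; HKG undifferentiated 21.690; HKG differentiated 21.900
ΔCt(undifferentiated) = 30.410 − 21.690 = 8.720
ΔCt(differentiated) = 35.100 − 21.900 = 13.200
ΔΔCt = 13.200 − 8.720 = 4.480
Fold change = 2^(−4.480) = 0.0448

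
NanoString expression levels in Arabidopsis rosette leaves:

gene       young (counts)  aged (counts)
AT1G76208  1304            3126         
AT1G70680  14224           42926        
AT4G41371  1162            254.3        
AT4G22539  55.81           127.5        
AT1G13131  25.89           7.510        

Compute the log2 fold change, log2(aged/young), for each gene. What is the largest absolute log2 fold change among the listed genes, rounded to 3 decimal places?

2.192

log2(3126/1304) = 1.261  (AT1G76208)
log2(42926/14224) = 1.594  (AT1G70680)
log2(254.3/1162) = -2.192  (AT4G41371)
log2(127.5/55.81) = 1.192  (AT4G22539)
log2(7.510/25.89) = -1.786  (AT1G13131)
The largest magnitude belongs to AT4G41371.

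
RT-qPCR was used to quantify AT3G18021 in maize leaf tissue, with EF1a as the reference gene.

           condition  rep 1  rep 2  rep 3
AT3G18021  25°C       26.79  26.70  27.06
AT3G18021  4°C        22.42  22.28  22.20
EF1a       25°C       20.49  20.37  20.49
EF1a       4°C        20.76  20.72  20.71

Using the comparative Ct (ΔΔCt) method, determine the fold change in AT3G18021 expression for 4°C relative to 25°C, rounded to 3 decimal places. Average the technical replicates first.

Mean Ct: AT3G18021 25°C 26.850; AT3G18021 4°C 22.300; EF1a 25°C 20.450; EF1a 4°C 20.730
ΔCt(25°C) = 26.850 − 20.450 = 6.400
ΔCt(4°C) = 22.300 − 20.730 = 1.570
ΔΔCt = 1.570 − 6.400 = -4.830
Fold change = 2^(−(-4.830)) = 2^4.830 = 28.4430

28.443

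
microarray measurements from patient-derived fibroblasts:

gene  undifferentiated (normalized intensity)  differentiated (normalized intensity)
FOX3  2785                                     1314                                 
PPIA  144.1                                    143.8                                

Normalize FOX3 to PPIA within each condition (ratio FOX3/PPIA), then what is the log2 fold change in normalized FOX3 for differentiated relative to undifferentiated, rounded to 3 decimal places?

-1.081

FOX3/PPIA (undifferentiated) = 2785 / 144.1 = 19.327
FOX3/PPIA (differentiated) = 1314 / 143.8 = 9.1377
Fold change = 9.1377 / 19.327 = 0.4728
log2(0.4728) = -1.0807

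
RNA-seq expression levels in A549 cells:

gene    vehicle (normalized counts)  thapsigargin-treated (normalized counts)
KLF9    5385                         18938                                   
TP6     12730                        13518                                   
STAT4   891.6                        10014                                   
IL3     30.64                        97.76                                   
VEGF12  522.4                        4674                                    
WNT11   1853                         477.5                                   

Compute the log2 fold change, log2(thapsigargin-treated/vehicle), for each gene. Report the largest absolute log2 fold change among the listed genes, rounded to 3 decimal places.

log2(18938/5385) = 1.814  (KLF9)
log2(13518/12730) = 0.087  (TP6)
log2(10014/891.6) = 3.489  (STAT4)
log2(97.76/30.64) = 1.674  (IL3)
log2(4674/522.4) = 3.161  (VEGF12)
log2(477.5/1853) = -1.956  (WNT11)
The largest magnitude belongs to STAT4.

3.489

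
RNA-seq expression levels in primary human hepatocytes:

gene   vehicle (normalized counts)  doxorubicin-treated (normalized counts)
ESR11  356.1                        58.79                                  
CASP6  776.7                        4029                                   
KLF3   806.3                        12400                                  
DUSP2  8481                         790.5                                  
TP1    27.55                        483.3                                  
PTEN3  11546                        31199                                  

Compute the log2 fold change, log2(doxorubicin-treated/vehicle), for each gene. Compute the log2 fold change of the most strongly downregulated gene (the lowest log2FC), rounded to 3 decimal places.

-3.423

log2(58.79/356.1) = -2.599  (ESR11)
log2(4029/776.7) = 2.375  (CASP6)
log2(12400/806.3) = 3.943  (KLF3)
log2(790.5/8481) = -3.423  (DUSP2)
log2(483.3/27.55) = 4.133  (TP1)
log2(31199/11546) = 1.434  (PTEN3)
DUSP2 is most strongly downregulated.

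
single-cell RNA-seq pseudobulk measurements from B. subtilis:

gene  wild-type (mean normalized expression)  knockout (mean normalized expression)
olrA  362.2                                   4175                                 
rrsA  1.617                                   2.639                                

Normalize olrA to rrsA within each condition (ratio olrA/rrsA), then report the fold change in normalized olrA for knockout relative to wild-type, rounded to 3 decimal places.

olrA/rrsA (wild-type) = 362.2 / 1.617 = 224
olrA/rrsA (knockout) = 4175 / 2.639 = 1582
Fold change = 1582 / 224 = 7.0628

7.063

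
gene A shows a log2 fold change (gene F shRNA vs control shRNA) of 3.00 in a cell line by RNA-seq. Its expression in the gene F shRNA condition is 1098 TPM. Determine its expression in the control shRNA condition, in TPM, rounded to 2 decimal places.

137.25

Fold change = 2^(3.00) = 8.0000
control shRNA expression = 1098 / 8.0000 = 137.25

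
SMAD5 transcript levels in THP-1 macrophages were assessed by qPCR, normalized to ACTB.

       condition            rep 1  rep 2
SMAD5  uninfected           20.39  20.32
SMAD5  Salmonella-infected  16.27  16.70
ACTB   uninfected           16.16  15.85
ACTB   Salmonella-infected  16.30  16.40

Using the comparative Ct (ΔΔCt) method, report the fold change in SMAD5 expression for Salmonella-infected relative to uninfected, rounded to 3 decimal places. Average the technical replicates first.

18.571

Mean Ct: SMAD5 uninfected 20.355; SMAD5 Salmonella-infected 16.485; ACTB uninfected 16.005; ACTB Salmonella-infected 16.350
ΔCt(uninfected) = 20.355 − 16.005 = 4.350
ΔCt(Salmonella-infected) = 16.485 − 16.350 = 0.135
ΔΔCt = 0.135 − 4.350 = -4.215
Fold change = 2^(−(-4.215)) = 2^4.215 = 18.5713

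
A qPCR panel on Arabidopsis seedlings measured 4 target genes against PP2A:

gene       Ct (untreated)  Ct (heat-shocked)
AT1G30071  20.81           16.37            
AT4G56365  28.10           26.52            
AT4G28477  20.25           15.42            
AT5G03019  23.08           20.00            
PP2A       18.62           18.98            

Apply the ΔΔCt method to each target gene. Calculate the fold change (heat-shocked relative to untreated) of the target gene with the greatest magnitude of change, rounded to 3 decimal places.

AT1G30071: ΔΔCt = (16.37−18.98) − (20.81−18.62) = -2.61 − 2.19 = -4.80; fold change = 2^4.80 = 27.858
AT4G56365: ΔΔCt = (26.52−18.98) − (28.10−18.62) = 7.54 − 9.48 = -1.94; fold change = 2^1.94 = 3.837
AT4G28477: ΔΔCt = (15.42−18.98) − (20.25−18.62) = -3.56 − 1.63 = -5.19; fold change = 2^5.19 = 36.504
AT5G03019: ΔΔCt = (20.00−18.98) − (23.08−18.62) = 1.02 − 4.46 = -3.44; fold change = 2^3.44 = 10.853
AT4G28477 has the largest |ΔΔCt| = 5.19.

36.504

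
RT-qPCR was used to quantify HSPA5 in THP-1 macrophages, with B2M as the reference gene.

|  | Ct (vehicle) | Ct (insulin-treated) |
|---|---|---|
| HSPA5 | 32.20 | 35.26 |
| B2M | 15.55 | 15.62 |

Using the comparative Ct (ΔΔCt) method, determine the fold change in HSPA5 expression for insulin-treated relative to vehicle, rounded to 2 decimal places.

0.13

ΔCt(vehicle) = 32.200 − 15.550 = 16.650
ΔCt(insulin-treated) = 35.260 − 15.620 = 19.640
ΔΔCt = 19.640 − 16.650 = 2.990
Fold change = 2^(−2.990) = 0.126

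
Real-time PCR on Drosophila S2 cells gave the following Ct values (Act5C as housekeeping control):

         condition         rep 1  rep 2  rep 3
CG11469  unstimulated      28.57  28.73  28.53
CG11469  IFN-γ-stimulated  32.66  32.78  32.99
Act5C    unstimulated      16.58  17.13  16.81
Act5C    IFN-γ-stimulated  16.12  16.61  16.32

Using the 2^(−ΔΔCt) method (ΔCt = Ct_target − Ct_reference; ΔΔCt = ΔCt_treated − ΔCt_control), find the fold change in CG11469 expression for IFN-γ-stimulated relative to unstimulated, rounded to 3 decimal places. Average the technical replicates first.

0.039

Mean Ct: CG11469 unstimulated 28.610; CG11469 IFN-γ-stimulated 32.810; Act5C unstimulated 16.840; Act5C IFN-γ-stimulated 16.350
ΔCt(unstimulated) = 28.610 − 16.840 = 11.770
ΔCt(IFN-γ-stimulated) = 32.810 − 16.350 = 16.460
ΔΔCt = 16.460 − 11.770 = 4.690
Fold change = 2^(−4.690) = 0.0387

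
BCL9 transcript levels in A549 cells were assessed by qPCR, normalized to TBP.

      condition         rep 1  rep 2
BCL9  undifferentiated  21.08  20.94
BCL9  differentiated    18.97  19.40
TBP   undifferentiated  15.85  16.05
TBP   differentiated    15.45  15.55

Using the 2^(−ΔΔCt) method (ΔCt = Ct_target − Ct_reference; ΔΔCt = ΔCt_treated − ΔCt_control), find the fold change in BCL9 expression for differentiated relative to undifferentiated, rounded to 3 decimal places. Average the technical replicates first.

Mean Ct: BCL9 undifferentiated 21.010; BCL9 differentiated 19.185; TBP undifferentiated 15.950; TBP differentiated 15.500
ΔCt(undifferentiated) = 21.010 − 15.950 = 5.060
ΔCt(differentiated) = 19.185 − 15.500 = 3.685
ΔΔCt = 3.685 − 5.060 = -1.375
Fold change = 2^(−(-1.375)) = 2^1.375 = 2.5937

2.594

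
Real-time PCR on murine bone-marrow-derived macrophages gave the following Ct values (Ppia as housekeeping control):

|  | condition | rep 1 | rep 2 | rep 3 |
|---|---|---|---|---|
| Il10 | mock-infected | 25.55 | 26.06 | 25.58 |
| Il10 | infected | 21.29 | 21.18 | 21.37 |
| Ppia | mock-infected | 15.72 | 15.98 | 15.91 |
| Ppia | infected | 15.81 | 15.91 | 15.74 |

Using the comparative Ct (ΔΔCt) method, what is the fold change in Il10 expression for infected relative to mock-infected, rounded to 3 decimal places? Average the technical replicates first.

21.112

Mean Ct: Il10 mock-infected 25.730; Il10 infected 21.280; Ppia mock-infected 15.870; Ppia infected 15.820
ΔCt(mock-infected) = 25.730 − 15.870 = 9.860
ΔCt(infected) = 21.280 − 15.820 = 5.460
ΔΔCt = 5.460 − 9.860 = -4.400
Fold change = 2^(−(-4.400)) = 2^4.400 = 21.1121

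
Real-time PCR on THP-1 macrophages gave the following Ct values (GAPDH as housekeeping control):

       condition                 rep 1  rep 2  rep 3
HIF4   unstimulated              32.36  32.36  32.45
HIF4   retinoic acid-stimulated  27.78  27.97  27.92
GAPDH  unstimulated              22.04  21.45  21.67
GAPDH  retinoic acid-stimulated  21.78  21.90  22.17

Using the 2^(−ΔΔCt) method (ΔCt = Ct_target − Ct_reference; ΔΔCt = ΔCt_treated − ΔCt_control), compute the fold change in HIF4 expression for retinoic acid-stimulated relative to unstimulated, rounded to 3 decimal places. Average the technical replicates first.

Mean Ct: HIF4 unstimulated 32.390; HIF4 retinoic acid-stimulated 27.890; GAPDH unstimulated 21.720; GAPDH retinoic acid-stimulated 21.950
ΔCt(unstimulated) = 32.390 − 21.720 = 10.670
ΔCt(retinoic acid-stimulated) = 27.890 − 21.950 = 5.940
ΔΔCt = 5.940 − 10.670 = -4.730
Fold change = 2^(−(-4.730)) = 2^4.730 = 26.5382

26.538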